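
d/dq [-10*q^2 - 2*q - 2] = -20*q - 2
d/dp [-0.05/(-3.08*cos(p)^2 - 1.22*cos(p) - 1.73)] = (0.308*cos(p) + 0.061)*sin(p)/(3.08*cos(p)^2 + 1.22*cos(p) + 1.73)^2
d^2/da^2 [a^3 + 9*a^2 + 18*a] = 6*a + 18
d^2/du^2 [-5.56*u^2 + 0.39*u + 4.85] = -11.1200000000000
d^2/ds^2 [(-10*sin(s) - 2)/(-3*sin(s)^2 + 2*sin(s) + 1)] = 6*(-15*sin(s)^4 - 37*sin(s)^3 - 31*sin(s)^2 - 15*sin(s) + 2)/((sin(s) - 1)^2*(3*sin(s) + 1)^3)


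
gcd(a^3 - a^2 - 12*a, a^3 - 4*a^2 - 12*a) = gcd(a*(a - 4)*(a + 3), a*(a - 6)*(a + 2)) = a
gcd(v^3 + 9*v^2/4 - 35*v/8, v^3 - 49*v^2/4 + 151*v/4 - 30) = v - 5/4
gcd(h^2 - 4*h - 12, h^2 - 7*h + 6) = h - 6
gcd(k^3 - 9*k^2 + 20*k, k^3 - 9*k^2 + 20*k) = k^3 - 9*k^2 + 20*k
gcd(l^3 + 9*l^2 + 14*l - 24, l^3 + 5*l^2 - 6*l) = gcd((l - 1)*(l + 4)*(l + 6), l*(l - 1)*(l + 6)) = l^2 + 5*l - 6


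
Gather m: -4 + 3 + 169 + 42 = 210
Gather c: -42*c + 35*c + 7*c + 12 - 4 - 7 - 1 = 0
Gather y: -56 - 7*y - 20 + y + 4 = -6*y - 72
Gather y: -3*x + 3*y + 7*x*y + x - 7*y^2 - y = -2*x - 7*y^2 + y*(7*x + 2)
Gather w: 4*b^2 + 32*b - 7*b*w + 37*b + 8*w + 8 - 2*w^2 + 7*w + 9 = 4*b^2 + 69*b - 2*w^2 + w*(15 - 7*b) + 17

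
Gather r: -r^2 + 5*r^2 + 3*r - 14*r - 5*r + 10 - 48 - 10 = 4*r^2 - 16*r - 48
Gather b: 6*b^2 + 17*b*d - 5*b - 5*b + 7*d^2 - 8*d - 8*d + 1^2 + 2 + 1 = 6*b^2 + b*(17*d - 10) + 7*d^2 - 16*d + 4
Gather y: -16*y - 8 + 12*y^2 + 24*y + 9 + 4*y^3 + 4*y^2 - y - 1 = 4*y^3 + 16*y^2 + 7*y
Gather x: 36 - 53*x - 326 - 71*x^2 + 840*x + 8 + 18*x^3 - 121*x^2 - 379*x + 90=18*x^3 - 192*x^2 + 408*x - 192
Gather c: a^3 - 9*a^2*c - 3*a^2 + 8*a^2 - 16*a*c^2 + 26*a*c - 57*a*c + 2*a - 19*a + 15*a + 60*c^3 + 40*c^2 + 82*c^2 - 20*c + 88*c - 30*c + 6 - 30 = a^3 + 5*a^2 - 2*a + 60*c^3 + c^2*(122 - 16*a) + c*(-9*a^2 - 31*a + 38) - 24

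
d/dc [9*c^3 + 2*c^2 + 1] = c*(27*c + 4)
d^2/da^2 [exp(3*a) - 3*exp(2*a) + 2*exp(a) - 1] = (9*exp(2*a) - 12*exp(a) + 2)*exp(a)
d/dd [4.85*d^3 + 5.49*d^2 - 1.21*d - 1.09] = 14.55*d^2 + 10.98*d - 1.21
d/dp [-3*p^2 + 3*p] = 3 - 6*p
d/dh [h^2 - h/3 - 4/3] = 2*h - 1/3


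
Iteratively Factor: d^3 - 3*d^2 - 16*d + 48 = (d - 3)*(d^2 - 16) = (d - 4)*(d - 3)*(d + 4)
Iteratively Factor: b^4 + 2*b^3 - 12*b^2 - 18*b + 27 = (b + 3)*(b^3 - b^2 - 9*b + 9) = (b - 1)*(b + 3)*(b^2 - 9) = (b - 3)*(b - 1)*(b + 3)*(b + 3)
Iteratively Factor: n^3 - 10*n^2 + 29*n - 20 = (n - 1)*(n^2 - 9*n + 20) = (n - 4)*(n - 1)*(n - 5)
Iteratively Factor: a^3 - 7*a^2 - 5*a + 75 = (a + 3)*(a^2 - 10*a + 25) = (a - 5)*(a + 3)*(a - 5)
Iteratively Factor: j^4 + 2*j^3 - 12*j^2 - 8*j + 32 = (j - 2)*(j^3 + 4*j^2 - 4*j - 16) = (j - 2)^2*(j^2 + 6*j + 8) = (j - 2)^2*(j + 4)*(j + 2)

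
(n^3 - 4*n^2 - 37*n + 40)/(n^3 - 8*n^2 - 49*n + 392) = (n^2 + 4*n - 5)/(n^2 - 49)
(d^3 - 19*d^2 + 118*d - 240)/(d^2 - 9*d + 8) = (d^2 - 11*d + 30)/(d - 1)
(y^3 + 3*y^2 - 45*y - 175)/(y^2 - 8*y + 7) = (y^2 + 10*y + 25)/(y - 1)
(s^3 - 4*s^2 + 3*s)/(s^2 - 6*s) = (s^2 - 4*s + 3)/(s - 6)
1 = 1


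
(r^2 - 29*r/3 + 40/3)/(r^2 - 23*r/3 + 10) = (r - 8)/(r - 6)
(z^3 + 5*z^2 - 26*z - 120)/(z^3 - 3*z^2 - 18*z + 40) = (z + 6)/(z - 2)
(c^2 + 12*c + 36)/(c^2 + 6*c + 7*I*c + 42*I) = (c + 6)/(c + 7*I)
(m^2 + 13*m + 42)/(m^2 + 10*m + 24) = (m + 7)/(m + 4)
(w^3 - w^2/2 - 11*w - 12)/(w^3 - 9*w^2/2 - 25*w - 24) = (w - 4)/(w - 8)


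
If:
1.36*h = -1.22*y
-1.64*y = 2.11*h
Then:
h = 0.00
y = 0.00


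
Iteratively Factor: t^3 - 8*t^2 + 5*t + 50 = (t - 5)*(t^2 - 3*t - 10) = (t - 5)^2*(t + 2)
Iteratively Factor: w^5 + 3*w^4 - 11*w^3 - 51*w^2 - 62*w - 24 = (w + 2)*(w^4 + w^3 - 13*w^2 - 25*w - 12) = (w + 2)*(w + 3)*(w^3 - 2*w^2 - 7*w - 4) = (w + 1)*(w + 2)*(w + 3)*(w^2 - 3*w - 4) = (w - 4)*(w + 1)*(w + 2)*(w + 3)*(w + 1)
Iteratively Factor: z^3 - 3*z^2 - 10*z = (z + 2)*(z^2 - 5*z) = z*(z + 2)*(z - 5)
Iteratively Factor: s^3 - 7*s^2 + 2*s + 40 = (s - 4)*(s^2 - 3*s - 10) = (s - 5)*(s - 4)*(s + 2)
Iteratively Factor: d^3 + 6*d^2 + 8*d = (d + 2)*(d^2 + 4*d) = (d + 2)*(d + 4)*(d)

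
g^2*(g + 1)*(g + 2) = g^4 + 3*g^3 + 2*g^2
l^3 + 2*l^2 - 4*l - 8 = (l - 2)*(l + 2)^2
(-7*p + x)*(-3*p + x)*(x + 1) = 21*p^2*x + 21*p^2 - 10*p*x^2 - 10*p*x + x^3 + x^2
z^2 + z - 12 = (z - 3)*(z + 4)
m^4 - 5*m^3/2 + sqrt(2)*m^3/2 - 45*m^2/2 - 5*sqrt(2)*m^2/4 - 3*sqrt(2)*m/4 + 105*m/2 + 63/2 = (m - 3)*(m + 1/2)*(m - 3*sqrt(2))*(m + 7*sqrt(2)/2)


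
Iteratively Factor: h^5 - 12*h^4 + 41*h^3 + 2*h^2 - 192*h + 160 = (h - 5)*(h^4 - 7*h^3 + 6*h^2 + 32*h - 32) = (h - 5)*(h - 4)*(h^3 - 3*h^2 - 6*h + 8) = (h - 5)*(h - 4)*(h - 1)*(h^2 - 2*h - 8) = (h - 5)*(h - 4)*(h - 1)*(h + 2)*(h - 4)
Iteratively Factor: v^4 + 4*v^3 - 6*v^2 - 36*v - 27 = (v + 1)*(v^3 + 3*v^2 - 9*v - 27) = (v + 1)*(v + 3)*(v^2 - 9) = (v - 3)*(v + 1)*(v + 3)*(v + 3)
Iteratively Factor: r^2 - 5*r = (r - 5)*(r)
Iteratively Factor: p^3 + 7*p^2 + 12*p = (p + 4)*(p^2 + 3*p) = p*(p + 4)*(p + 3)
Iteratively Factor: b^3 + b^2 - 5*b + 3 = (b - 1)*(b^2 + 2*b - 3) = (b - 1)^2*(b + 3)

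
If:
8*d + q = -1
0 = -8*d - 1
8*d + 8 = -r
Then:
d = -1/8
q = 0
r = -7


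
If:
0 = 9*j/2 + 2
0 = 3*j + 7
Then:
No Solution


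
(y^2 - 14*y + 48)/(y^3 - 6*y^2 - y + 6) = (y - 8)/(y^2 - 1)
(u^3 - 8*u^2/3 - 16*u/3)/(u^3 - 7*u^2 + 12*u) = (u + 4/3)/(u - 3)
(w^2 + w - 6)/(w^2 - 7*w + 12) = (w^2 + w - 6)/(w^2 - 7*w + 12)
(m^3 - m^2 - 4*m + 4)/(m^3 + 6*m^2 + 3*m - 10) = (m - 2)/(m + 5)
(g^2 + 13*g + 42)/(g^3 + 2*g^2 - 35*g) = (g + 6)/(g*(g - 5))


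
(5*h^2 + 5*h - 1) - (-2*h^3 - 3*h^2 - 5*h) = 2*h^3 + 8*h^2 + 10*h - 1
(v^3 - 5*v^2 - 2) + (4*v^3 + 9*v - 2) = 5*v^3 - 5*v^2 + 9*v - 4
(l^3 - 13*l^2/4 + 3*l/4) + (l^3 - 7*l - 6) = 2*l^3 - 13*l^2/4 - 25*l/4 - 6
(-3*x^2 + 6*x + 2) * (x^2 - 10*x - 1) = -3*x^4 + 36*x^3 - 55*x^2 - 26*x - 2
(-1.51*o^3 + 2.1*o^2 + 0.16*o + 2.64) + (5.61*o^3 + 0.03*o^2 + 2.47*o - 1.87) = 4.1*o^3 + 2.13*o^2 + 2.63*o + 0.77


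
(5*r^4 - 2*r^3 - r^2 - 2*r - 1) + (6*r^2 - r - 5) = 5*r^4 - 2*r^3 + 5*r^2 - 3*r - 6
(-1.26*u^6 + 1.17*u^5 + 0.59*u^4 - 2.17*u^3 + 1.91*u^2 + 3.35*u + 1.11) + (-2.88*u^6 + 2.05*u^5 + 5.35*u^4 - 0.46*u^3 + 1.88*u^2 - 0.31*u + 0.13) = -4.14*u^6 + 3.22*u^5 + 5.94*u^4 - 2.63*u^3 + 3.79*u^2 + 3.04*u + 1.24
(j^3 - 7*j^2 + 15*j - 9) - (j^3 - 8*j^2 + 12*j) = j^2 + 3*j - 9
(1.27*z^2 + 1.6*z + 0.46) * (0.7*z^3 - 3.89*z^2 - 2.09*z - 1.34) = 0.889*z^5 - 3.8203*z^4 - 8.5563*z^3 - 6.8352*z^2 - 3.1054*z - 0.6164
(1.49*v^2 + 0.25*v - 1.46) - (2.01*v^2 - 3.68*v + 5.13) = -0.52*v^2 + 3.93*v - 6.59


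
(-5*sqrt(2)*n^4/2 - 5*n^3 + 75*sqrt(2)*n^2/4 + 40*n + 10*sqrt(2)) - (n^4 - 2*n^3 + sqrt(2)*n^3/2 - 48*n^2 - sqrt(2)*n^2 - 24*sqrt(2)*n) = -5*sqrt(2)*n^4/2 - n^4 - 3*n^3 - sqrt(2)*n^3/2 + 79*sqrt(2)*n^2/4 + 48*n^2 + 24*sqrt(2)*n + 40*n + 10*sqrt(2)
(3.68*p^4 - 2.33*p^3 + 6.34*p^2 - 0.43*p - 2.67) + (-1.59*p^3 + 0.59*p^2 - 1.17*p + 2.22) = 3.68*p^4 - 3.92*p^3 + 6.93*p^2 - 1.6*p - 0.45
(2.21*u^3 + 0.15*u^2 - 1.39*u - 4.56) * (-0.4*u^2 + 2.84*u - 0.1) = -0.884*u^5 + 6.2164*u^4 + 0.761*u^3 - 2.1386*u^2 - 12.8114*u + 0.456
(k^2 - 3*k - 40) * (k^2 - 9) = k^4 - 3*k^3 - 49*k^2 + 27*k + 360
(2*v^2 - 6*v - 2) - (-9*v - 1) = 2*v^2 + 3*v - 1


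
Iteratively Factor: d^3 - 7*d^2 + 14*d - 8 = (d - 4)*(d^2 - 3*d + 2) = (d - 4)*(d - 2)*(d - 1)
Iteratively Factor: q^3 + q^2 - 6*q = (q + 3)*(q^2 - 2*q) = q*(q + 3)*(q - 2)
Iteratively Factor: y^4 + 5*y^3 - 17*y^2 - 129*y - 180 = (y + 3)*(y^3 + 2*y^2 - 23*y - 60) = (y + 3)^2*(y^2 - y - 20) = (y - 5)*(y + 3)^2*(y + 4)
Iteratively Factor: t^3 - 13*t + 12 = (t - 3)*(t^2 + 3*t - 4) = (t - 3)*(t + 4)*(t - 1)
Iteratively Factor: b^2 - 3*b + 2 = (b - 2)*(b - 1)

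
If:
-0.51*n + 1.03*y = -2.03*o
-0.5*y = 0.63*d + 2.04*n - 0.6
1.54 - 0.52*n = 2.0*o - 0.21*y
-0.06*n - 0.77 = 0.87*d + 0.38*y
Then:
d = -0.62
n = 0.66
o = 0.52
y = -0.71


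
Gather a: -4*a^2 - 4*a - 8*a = -4*a^2 - 12*a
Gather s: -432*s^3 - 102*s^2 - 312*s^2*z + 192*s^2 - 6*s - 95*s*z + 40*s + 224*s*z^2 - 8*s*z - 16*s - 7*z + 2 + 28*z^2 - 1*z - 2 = -432*s^3 + s^2*(90 - 312*z) + s*(224*z^2 - 103*z + 18) + 28*z^2 - 8*z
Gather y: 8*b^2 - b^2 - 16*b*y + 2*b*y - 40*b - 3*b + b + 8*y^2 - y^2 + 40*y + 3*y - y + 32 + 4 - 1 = 7*b^2 - 42*b + 7*y^2 + y*(42 - 14*b) + 35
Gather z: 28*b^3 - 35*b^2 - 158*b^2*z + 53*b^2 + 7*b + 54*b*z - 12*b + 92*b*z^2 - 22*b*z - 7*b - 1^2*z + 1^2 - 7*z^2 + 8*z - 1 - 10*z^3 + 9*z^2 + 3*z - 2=28*b^3 + 18*b^2 - 12*b - 10*z^3 + z^2*(92*b + 2) + z*(-158*b^2 + 32*b + 10) - 2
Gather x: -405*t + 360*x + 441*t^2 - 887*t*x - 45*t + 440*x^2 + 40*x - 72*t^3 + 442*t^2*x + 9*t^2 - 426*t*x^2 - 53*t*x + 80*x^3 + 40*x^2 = -72*t^3 + 450*t^2 - 450*t + 80*x^3 + x^2*(480 - 426*t) + x*(442*t^2 - 940*t + 400)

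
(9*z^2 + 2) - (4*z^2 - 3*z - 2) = 5*z^2 + 3*z + 4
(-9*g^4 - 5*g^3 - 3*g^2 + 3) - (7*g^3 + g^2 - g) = -9*g^4 - 12*g^3 - 4*g^2 + g + 3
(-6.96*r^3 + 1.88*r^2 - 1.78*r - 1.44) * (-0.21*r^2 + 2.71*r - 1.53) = 1.4616*r^5 - 19.2564*r^4 + 16.1174*r^3 - 7.3978*r^2 - 1.179*r + 2.2032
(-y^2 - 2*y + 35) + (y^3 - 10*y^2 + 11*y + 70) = y^3 - 11*y^2 + 9*y + 105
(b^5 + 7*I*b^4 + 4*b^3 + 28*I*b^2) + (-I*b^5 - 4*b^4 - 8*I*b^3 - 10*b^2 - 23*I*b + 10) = b^5 - I*b^5 - 4*b^4 + 7*I*b^4 + 4*b^3 - 8*I*b^3 - 10*b^2 + 28*I*b^2 - 23*I*b + 10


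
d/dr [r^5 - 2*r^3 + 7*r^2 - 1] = r*(5*r^3 - 6*r + 14)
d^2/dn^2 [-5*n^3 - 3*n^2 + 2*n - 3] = -30*n - 6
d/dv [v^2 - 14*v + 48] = 2*v - 14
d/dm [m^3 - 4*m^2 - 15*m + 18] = 3*m^2 - 8*m - 15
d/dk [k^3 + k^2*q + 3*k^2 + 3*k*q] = 3*k^2 + 2*k*q + 6*k + 3*q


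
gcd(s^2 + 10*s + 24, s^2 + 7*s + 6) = s + 6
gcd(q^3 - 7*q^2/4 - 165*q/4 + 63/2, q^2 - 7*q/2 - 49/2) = q - 7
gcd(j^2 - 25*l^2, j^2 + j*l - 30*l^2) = j - 5*l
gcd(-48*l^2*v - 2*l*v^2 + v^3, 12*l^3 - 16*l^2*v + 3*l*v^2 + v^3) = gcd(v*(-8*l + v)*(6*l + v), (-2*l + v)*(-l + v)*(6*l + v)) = 6*l + v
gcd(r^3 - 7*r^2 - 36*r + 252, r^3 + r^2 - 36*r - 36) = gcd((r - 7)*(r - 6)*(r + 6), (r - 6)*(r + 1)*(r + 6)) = r^2 - 36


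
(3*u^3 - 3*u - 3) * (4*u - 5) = 12*u^4 - 15*u^3 - 12*u^2 + 3*u + 15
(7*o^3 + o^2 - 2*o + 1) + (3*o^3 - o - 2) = 10*o^3 + o^2 - 3*o - 1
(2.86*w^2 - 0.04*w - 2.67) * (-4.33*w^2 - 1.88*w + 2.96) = -12.3838*w^4 - 5.2036*w^3 + 20.1019*w^2 + 4.9012*w - 7.9032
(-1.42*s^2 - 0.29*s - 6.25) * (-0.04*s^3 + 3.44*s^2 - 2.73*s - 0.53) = 0.0568*s^5 - 4.8732*s^4 + 3.129*s^3 - 19.9557*s^2 + 17.2162*s + 3.3125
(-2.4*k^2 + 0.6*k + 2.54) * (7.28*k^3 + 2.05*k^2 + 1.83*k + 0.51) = -17.472*k^5 - 0.551999999999999*k^4 + 15.3292*k^3 + 5.081*k^2 + 4.9542*k + 1.2954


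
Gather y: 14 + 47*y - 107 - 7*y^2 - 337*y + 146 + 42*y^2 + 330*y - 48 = 35*y^2 + 40*y + 5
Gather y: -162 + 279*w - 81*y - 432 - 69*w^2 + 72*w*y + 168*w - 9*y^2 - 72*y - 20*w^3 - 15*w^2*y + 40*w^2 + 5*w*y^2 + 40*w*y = -20*w^3 - 29*w^2 + 447*w + y^2*(5*w - 9) + y*(-15*w^2 + 112*w - 153) - 594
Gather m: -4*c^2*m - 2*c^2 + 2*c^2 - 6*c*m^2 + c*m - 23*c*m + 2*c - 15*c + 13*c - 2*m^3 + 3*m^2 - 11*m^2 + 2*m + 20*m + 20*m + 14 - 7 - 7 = -2*m^3 + m^2*(-6*c - 8) + m*(-4*c^2 - 22*c + 42)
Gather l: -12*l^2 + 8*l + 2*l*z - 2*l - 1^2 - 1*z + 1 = -12*l^2 + l*(2*z + 6) - z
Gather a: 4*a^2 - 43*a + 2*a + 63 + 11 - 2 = 4*a^2 - 41*a + 72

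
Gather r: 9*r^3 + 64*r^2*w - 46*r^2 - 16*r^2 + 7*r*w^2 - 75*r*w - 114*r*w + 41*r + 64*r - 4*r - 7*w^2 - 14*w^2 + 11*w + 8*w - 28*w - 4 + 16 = 9*r^3 + r^2*(64*w - 62) + r*(7*w^2 - 189*w + 101) - 21*w^2 - 9*w + 12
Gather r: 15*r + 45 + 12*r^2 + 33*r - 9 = 12*r^2 + 48*r + 36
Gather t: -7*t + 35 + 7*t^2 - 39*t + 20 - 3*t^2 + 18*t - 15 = 4*t^2 - 28*t + 40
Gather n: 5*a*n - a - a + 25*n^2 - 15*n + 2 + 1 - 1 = -2*a + 25*n^2 + n*(5*a - 15) + 2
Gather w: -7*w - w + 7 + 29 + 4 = 40 - 8*w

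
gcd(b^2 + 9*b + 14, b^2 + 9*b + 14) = b^2 + 9*b + 14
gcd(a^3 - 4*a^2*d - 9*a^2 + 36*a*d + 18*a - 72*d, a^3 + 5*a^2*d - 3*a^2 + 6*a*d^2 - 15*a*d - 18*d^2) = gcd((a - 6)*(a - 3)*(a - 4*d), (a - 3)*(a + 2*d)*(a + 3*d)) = a - 3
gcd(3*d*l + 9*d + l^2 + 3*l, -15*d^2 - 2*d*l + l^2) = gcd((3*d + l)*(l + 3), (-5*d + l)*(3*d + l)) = 3*d + l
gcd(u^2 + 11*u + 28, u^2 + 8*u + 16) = u + 4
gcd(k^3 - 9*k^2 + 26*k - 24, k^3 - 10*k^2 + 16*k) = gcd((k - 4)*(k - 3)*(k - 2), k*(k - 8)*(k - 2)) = k - 2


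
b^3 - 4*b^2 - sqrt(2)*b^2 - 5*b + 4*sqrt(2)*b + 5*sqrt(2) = (b - 5)*(b + 1)*(b - sqrt(2))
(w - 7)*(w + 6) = w^2 - w - 42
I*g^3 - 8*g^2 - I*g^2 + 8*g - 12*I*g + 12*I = (g + 2*I)*(g + 6*I)*(I*g - I)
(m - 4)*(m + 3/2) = m^2 - 5*m/2 - 6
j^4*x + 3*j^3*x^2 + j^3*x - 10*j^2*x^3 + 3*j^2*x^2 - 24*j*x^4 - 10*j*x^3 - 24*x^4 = (j - 3*x)*(j + 2*x)*(j + 4*x)*(j*x + x)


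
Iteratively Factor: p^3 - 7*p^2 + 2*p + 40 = (p + 2)*(p^2 - 9*p + 20) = (p - 4)*(p + 2)*(p - 5)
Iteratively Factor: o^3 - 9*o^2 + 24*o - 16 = (o - 1)*(o^2 - 8*o + 16) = (o - 4)*(o - 1)*(o - 4)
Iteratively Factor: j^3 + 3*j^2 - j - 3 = (j + 3)*(j^2 - 1) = (j - 1)*(j + 3)*(j + 1)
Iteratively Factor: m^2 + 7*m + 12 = (m + 4)*(m + 3)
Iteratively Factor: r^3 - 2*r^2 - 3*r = (r + 1)*(r^2 - 3*r) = r*(r + 1)*(r - 3)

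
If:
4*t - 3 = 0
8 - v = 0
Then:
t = 3/4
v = 8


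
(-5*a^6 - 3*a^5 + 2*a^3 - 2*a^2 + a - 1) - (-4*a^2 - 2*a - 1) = -5*a^6 - 3*a^5 + 2*a^3 + 2*a^2 + 3*a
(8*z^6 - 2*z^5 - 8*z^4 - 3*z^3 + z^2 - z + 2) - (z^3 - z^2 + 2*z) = 8*z^6 - 2*z^5 - 8*z^4 - 4*z^3 + 2*z^2 - 3*z + 2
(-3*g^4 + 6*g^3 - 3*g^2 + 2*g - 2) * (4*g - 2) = -12*g^5 + 30*g^4 - 24*g^3 + 14*g^2 - 12*g + 4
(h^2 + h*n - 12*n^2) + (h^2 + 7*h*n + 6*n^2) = 2*h^2 + 8*h*n - 6*n^2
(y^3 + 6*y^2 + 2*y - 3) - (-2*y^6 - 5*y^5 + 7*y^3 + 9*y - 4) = 2*y^6 + 5*y^5 - 6*y^3 + 6*y^2 - 7*y + 1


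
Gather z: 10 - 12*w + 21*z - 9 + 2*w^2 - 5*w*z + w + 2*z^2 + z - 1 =2*w^2 - 11*w + 2*z^2 + z*(22 - 5*w)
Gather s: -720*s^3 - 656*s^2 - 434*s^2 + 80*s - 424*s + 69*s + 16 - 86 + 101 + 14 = -720*s^3 - 1090*s^2 - 275*s + 45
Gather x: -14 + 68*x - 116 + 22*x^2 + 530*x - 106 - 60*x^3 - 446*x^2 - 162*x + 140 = -60*x^3 - 424*x^2 + 436*x - 96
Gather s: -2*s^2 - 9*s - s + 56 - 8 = -2*s^2 - 10*s + 48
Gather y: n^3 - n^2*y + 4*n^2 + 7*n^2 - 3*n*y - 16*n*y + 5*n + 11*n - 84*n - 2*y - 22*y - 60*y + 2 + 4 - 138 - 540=n^3 + 11*n^2 - 68*n + y*(-n^2 - 19*n - 84) - 672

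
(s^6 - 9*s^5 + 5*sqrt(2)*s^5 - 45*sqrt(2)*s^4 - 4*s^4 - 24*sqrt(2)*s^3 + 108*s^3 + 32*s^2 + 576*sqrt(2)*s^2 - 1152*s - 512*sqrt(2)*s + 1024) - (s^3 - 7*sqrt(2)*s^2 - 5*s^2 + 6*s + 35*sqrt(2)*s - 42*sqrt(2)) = s^6 - 9*s^5 + 5*sqrt(2)*s^5 - 45*sqrt(2)*s^4 - 4*s^4 - 24*sqrt(2)*s^3 + 107*s^3 + 37*s^2 + 583*sqrt(2)*s^2 - 1158*s - 547*sqrt(2)*s + 42*sqrt(2) + 1024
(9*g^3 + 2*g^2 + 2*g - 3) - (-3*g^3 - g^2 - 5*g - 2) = 12*g^3 + 3*g^2 + 7*g - 1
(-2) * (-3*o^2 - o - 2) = 6*o^2 + 2*o + 4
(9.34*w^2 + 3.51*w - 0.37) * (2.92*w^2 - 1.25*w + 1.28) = 27.2728*w^4 - 1.4258*w^3 + 6.4873*w^2 + 4.9553*w - 0.4736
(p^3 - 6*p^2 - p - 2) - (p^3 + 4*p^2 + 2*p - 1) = -10*p^2 - 3*p - 1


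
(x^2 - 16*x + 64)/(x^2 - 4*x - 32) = (x - 8)/(x + 4)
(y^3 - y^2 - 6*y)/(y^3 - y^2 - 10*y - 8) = y*(y - 3)/(y^2 - 3*y - 4)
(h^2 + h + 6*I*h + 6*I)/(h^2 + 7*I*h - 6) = (h + 1)/(h + I)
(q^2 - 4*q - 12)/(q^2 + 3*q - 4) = (q^2 - 4*q - 12)/(q^2 + 3*q - 4)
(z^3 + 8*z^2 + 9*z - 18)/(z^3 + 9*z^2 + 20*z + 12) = (z^2 + 2*z - 3)/(z^2 + 3*z + 2)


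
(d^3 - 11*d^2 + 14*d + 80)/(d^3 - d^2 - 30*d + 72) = (d^3 - 11*d^2 + 14*d + 80)/(d^3 - d^2 - 30*d + 72)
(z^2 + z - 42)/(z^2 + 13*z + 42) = (z - 6)/(z + 6)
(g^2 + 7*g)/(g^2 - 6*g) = (g + 7)/(g - 6)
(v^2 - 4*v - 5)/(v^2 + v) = (v - 5)/v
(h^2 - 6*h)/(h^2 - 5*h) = (h - 6)/(h - 5)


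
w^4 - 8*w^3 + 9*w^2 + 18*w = w*(w - 6)*(w - 3)*(w + 1)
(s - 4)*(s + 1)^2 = s^3 - 2*s^2 - 7*s - 4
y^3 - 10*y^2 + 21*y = y*(y - 7)*(y - 3)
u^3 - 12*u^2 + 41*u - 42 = (u - 7)*(u - 3)*(u - 2)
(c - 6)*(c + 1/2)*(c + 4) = c^3 - 3*c^2/2 - 25*c - 12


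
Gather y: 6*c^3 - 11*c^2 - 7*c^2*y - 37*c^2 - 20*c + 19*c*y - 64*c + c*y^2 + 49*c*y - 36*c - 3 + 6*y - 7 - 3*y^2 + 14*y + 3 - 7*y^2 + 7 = 6*c^3 - 48*c^2 - 120*c + y^2*(c - 10) + y*(-7*c^2 + 68*c + 20)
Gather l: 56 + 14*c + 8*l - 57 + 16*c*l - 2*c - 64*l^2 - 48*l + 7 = 12*c - 64*l^2 + l*(16*c - 40) + 6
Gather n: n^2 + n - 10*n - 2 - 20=n^2 - 9*n - 22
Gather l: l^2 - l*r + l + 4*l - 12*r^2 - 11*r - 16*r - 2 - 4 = l^2 + l*(5 - r) - 12*r^2 - 27*r - 6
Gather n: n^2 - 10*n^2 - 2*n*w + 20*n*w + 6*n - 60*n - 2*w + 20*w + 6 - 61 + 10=-9*n^2 + n*(18*w - 54) + 18*w - 45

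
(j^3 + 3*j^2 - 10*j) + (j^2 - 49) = j^3 + 4*j^2 - 10*j - 49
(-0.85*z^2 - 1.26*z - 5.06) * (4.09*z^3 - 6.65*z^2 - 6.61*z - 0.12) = -3.4765*z^5 + 0.4991*z^4 - 6.6979*z^3 + 42.0796*z^2 + 33.5978*z + 0.6072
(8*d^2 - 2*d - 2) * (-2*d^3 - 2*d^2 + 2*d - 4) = -16*d^5 - 12*d^4 + 24*d^3 - 32*d^2 + 4*d + 8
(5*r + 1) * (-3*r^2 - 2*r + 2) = -15*r^3 - 13*r^2 + 8*r + 2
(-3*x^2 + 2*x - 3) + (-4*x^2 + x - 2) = -7*x^2 + 3*x - 5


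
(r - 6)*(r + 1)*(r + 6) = r^3 + r^2 - 36*r - 36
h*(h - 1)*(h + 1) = h^3 - h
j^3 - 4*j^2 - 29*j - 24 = (j - 8)*(j + 1)*(j + 3)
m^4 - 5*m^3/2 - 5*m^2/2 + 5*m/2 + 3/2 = (m - 3)*(m - 1)*(m + 1/2)*(m + 1)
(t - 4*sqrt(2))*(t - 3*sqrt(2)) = t^2 - 7*sqrt(2)*t + 24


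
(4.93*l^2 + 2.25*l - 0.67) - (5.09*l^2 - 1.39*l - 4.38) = -0.16*l^2 + 3.64*l + 3.71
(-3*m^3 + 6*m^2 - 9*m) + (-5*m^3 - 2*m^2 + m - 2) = -8*m^3 + 4*m^2 - 8*m - 2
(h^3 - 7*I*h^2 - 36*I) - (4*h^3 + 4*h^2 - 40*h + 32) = -3*h^3 - 4*h^2 - 7*I*h^2 + 40*h - 32 - 36*I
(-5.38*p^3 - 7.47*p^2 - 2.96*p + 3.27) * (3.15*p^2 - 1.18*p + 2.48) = -16.947*p^5 - 17.1821*p^4 - 13.8518*p^3 - 4.7323*p^2 - 11.1994*p + 8.1096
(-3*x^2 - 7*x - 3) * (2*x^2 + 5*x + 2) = -6*x^4 - 29*x^3 - 47*x^2 - 29*x - 6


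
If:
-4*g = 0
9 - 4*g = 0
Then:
No Solution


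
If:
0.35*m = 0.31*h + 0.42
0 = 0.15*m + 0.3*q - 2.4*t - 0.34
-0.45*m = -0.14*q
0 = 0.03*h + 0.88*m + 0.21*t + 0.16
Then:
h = -1.45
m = -0.09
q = -0.28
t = -0.18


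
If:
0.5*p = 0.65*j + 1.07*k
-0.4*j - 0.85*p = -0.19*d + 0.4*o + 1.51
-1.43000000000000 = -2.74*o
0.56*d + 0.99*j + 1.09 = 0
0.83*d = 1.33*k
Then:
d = -0.66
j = -0.73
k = -0.41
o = 0.52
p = -1.83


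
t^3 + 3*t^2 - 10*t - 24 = (t - 3)*(t + 2)*(t + 4)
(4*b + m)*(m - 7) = 4*b*m - 28*b + m^2 - 7*m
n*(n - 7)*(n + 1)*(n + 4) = n^4 - 2*n^3 - 31*n^2 - 28*n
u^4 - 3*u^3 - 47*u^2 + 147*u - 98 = (u - 7)*(u - 2)*(u - 1)*(u + 7)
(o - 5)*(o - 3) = o^2 - 8*o + 15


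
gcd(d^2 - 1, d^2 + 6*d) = 1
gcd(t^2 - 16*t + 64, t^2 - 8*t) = t - 8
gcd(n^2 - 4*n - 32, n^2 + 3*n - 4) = n + 4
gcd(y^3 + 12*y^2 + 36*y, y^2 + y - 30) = y + 6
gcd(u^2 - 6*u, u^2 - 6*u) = u^2 - 6*u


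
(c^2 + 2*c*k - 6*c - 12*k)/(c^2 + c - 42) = (c + 2*k)/(c + 7)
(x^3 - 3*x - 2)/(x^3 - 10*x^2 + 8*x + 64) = (x^3 - 3*x - 2)/(x^3 - 10*x^2 + 8*x + 64)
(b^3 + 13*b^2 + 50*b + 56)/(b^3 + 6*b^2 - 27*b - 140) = (b + 2)/(b - 5)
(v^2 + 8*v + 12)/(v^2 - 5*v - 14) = (v + 6)/(v - 7)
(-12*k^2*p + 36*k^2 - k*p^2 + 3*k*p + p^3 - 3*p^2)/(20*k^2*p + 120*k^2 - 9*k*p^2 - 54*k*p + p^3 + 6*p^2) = (3*k*p - 9*k + p^2 - 3*p)/(-5*k*p - 30*k + p^2 + 6*p)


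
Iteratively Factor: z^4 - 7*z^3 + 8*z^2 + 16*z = (z)*(z^3 - 7*z^2 + 8*z + 16) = z*(z - 4)*(z^2 - 3*z - 4) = z*(z - 4)*(z + 1)*(z - 4)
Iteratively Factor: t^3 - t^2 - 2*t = (t + 1)*(t^2 - 2*t) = t*(t + 1)*(t - 2)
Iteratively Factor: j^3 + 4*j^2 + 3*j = (j + 3)*(j^2 + j) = (j + 1)*(j + 3)*(j)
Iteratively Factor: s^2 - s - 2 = (s + 1)*(s - 2)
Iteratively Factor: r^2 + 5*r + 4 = (r + 1)*(r + 4)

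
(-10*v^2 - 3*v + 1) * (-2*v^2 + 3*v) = 20*v^4 - 24*v^3 - 11*v^2 + 3*v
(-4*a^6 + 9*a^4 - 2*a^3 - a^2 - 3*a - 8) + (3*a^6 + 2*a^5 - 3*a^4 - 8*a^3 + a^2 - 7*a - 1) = -a^6 + 2*a^5 + 6*a^4 - 10*a^3 - 10*a - 9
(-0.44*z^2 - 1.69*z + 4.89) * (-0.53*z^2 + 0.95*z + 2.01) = 0.2332*z^4 + 0.4777*z^3 - 5.0816*z^2 + 1.2486*z + 9.8289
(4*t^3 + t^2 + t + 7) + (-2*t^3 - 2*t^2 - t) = 2*t^3 - t^2 + 7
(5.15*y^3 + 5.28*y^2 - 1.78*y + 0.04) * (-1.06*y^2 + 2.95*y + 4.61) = -5.459*y^5 + 9.5957*y^4 + 41.2043*y^3 + 19.0474*y^2 - 8.0878*y + 0.1844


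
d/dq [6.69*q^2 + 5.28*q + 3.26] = 13.38*q + 5.28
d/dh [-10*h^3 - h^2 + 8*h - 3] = -30*h^2 - 2*h + 8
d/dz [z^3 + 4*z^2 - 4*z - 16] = 3*z^2 + 8*z - 4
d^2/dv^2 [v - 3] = 0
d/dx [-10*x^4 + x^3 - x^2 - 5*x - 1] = -40*x^3 + 3*x^2 - 2*x - 5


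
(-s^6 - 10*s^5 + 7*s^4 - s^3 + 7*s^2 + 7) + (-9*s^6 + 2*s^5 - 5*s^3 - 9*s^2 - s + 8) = -10*s^6 - 8*s^5 + 7*s^4 - 6*s^3 - 2*s^2 - s + 15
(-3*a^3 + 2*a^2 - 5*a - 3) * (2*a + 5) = -6*a^4 - 11*a^3 - 31*a - 15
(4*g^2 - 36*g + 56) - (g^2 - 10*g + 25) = 3*g^2 - 26*g + 31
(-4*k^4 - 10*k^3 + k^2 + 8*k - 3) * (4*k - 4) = -16*k^5 - 24*k^4 + 44*k^3 + 28*k^2 - 44*k + 12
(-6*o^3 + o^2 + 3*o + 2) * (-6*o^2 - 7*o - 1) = 36*o^5 + 36*o^4 - 19*o^3 - 34*o^2 - 17*o - 2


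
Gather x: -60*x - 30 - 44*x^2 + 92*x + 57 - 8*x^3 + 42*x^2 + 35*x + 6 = -8*x^3 - 2*x^2 + 67*x + 33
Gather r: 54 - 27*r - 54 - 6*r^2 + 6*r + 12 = -6*r^2 - 21*r + 12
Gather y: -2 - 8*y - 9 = -8*y - 11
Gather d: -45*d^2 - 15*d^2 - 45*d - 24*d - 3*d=-60*d^2 - 72*d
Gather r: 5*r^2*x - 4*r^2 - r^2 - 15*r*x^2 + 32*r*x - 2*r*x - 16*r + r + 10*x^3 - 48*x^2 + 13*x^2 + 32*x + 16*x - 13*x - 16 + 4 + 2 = r^2*(5*x - 5) + r*(-15*x^2 + 30*x - 15) + 10*x^3 - 35*x^2 + 35*x - 10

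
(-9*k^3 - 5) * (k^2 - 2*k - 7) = -9*k^5 + 18*k^4 + 63*k^3 - 5*k^2 + 10*k + 35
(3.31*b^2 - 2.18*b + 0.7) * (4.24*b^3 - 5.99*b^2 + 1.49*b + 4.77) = 14.0344*b^5 - 29.0701*b^4 + 20.9581*b^3 + 8.3475*b^2 - 9.3556*b + 3.339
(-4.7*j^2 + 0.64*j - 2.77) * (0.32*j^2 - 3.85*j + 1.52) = -1.504*j^4 + 18.2998*j^3 - 10.4944*j^2 + 11.6373*j - 4.2104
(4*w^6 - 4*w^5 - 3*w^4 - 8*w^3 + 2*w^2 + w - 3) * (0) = 0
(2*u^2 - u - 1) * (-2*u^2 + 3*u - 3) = -4*u^4 + 8*u^3 - 7*u^2 + 3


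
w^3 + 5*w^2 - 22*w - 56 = (w - 4)*(w + 2)*(w + 7)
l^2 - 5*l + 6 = (l - 3)*(l - 2)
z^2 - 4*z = z*(z - 4)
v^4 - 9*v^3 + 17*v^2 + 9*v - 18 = (v - 6)*(v - 3)*(v - 1)*(v + 1)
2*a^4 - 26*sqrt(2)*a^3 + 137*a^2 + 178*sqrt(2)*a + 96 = (a - 8*sqrt(2))*(a - 6*sqrt(2))*(sqrt(2)*a + 1)^2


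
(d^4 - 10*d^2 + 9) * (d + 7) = d^5 + 7*d^4 - 10*d^3 - 70*d^2 + 9*d + 63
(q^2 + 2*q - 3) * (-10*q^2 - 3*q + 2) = -10*q^4 - 23*q^3 + 26*q^2 + 13*q - 6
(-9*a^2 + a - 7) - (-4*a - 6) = -9*a^2 + 5*a - 1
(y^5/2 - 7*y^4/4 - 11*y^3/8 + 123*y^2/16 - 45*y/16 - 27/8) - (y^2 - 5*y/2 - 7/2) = y^5/2 - 7*y^4/4 - 11*y^3/8 + 107*y^2/16 - 5*y/16 + 1/8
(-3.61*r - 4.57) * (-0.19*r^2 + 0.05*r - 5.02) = 0.6859*r^3 + 0.6878*r^2 + 17.8937*r + 22.9414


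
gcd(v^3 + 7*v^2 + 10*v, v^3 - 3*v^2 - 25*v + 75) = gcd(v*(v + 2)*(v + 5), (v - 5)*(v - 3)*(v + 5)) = v + 5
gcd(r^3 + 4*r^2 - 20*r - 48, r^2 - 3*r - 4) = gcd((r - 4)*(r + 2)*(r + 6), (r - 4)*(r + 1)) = r - 4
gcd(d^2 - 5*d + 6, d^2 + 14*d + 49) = 1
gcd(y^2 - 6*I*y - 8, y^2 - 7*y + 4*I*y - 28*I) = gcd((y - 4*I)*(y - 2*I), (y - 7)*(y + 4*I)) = 1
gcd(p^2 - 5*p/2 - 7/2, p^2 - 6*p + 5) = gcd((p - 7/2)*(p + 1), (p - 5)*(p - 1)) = 1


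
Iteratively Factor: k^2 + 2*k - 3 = (k + 3)*(k - 1)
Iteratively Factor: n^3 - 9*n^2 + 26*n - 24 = (n - 3)*(n^2 - 6*n + 8) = (n - 3)*(n - 2)*(n - 4)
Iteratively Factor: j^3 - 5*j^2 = (j)*(j^2 - 5*j) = j*(j - 5)*(j)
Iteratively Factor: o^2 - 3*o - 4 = (o - 4)*(o + 1)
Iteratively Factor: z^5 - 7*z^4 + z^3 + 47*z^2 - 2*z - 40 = (z - 4)*(z^4 - 3*z^3 - 11*z^2 + 3*z + 10) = (z - 4)*(z + 2)*(z^3 - 5*z^2 - z + 5) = (z - 4)*(z - 1)*(z + 2)*(z^2 - 4*z - 5) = (z - 5)*(z - 4)*(z - 1)*(z + 2)*(z + 1)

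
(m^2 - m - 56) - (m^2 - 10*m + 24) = 9*m - 80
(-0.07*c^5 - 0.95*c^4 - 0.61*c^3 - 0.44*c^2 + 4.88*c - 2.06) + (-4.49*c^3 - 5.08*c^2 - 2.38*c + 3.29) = -0.07*c^5 - 0.95*c^4 - 5.1*c^3 - 5.52*c^2 + 2.5*c + 1.23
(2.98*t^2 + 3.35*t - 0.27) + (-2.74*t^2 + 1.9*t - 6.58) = 0.24*t^2 + 5.25*t - 6.85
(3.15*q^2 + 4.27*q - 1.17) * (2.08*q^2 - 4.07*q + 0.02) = 6.552*q^4 - 3.9389*q^3 - 19.7495*q^2 + 4.8473*q - 0.0234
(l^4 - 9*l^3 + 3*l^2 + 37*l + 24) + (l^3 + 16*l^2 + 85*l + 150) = l^4 - 8*l^3 + 19*l^2 + 122*l + 174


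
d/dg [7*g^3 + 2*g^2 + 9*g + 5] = 21*g^2 + 4*g + 9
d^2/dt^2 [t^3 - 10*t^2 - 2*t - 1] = 6*t - 20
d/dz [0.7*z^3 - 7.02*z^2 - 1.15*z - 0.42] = 2.1*z^2 - 14.04*z - 1.15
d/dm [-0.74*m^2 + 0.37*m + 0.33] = 0.37 - 1.48*m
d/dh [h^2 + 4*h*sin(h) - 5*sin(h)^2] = 4*h*cos(h) + 2*h + 4*sin(h) - 5*sin(2*h)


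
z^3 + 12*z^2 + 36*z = z*(z + 6)^2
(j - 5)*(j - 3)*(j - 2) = j^3 - 10*j^2 + 31*j - 30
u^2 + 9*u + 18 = (u + 3)*(u + 6)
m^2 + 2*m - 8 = (m - 2)*(m + 4)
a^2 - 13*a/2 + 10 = (a - 4)*(a - 5/2)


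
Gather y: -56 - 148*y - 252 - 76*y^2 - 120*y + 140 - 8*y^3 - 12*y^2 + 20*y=-8*y^3 - 88*y^2 - 248*y - 168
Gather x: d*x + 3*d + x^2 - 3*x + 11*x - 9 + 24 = 3*d + x^2 + x*(d + 8) + 15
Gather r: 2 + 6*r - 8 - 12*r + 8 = 2 - 6*r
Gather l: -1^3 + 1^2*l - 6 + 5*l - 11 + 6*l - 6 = 12*l - 24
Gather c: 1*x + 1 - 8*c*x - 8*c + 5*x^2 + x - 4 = c*(-8*x - 8) + 5*x^2 + 2*x - 3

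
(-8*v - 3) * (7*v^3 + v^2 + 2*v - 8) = -56*v^4 - 29*v^3 - 19*v^2 + 58*v + 24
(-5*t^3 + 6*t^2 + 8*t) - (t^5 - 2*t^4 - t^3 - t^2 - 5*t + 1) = -t^5 + 2*t^4 - 4*t^3 + 7*t^2 + 13*t - 1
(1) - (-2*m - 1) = 2*m + 2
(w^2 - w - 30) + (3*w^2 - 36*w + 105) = 4*w^2 - 37*w + 75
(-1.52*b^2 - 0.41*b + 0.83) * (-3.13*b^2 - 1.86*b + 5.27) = 4.7576*b^4 + 4.1105*b^3 - 9.8457*b^2 - 3.7045*b + 4.3741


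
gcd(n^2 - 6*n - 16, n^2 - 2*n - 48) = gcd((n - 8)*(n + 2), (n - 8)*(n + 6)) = n - 8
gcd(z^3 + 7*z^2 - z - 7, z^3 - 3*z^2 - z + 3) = z^2 - 1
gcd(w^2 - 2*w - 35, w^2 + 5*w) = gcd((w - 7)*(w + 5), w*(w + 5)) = w + 5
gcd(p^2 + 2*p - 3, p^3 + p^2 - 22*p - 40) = 1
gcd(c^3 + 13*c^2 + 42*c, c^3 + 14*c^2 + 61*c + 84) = c + 7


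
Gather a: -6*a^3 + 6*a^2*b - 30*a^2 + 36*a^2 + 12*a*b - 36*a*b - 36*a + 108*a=-6*a^3 + a^2*(6*b + 6) + a*(72 - 24*b)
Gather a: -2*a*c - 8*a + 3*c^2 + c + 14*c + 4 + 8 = a*(-2*c - 8) + 3*c^2 + 15*c + 12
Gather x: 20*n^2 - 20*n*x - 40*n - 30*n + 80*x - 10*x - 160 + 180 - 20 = 20*n^2 - 70*n + x*(70 - 20*n)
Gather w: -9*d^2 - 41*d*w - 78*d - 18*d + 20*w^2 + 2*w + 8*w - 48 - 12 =-9*d^2 - 96*d + 20*w^2 + w*(10 - 41*d) - 60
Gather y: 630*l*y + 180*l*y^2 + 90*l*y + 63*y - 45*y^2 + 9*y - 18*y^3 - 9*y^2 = -18*y^3 + y^2*(180*l - 54) + y*(720*l + 72)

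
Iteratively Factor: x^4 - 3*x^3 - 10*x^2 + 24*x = (x - 2)*(x^3 - x^2 - 12*x) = x*(x - 2)*(x^2 - x - 12) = x*(x - 4)*(x - 2)*(x + 3)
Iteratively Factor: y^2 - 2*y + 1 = (y - 1)*(y - 1)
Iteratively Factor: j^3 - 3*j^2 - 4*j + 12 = (j - 2)*(j^2 - j - 6) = (j - 2)*(j + 2)*(j - 3)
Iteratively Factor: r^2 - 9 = (r + 3)*(r - 3)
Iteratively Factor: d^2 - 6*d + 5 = (d - 1)*(d - 5)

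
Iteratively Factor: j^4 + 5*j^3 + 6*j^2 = (j + 3)*(j^3 + 2*j^2) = (j + 2)*(j + 3)*(j^2) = j*(j + 2)*(j + 3)*(j)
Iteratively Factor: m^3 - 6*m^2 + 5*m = (m - 1)*(m^2 - 5*m) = (m - 5)*(m - 1)*(m)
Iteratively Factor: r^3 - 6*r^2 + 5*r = (r)*(r^2 - 6*r + 5) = r*(r - 1)*(r - 5)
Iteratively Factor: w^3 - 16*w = (w + 4)*(w^2 - 4*w) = w*(w + 4)*(w - 4)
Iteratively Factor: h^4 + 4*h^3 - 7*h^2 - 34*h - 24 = (h - 3)*(h^3 + 7*h^2 + 14*h + 8) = (h - 3)*(h + 1)*(h^2 + 6*h + 8) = (h - 3)*(h + 1)*(h + 2)*(h + 4)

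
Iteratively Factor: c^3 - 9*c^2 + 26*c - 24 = (c - 2)*(c^2 - 7*c + 12) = (c - 4)*(c - 2)*(c - 3)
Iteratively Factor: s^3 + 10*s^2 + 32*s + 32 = (s + 4)*(s^2 + 6*s + 8) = (s + 2)*(s + 4)*(s + 4)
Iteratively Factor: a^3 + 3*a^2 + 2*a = (a + 2)*(a^2 + a) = (a + 1)*(a + 2)*(a)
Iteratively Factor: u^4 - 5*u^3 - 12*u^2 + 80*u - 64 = (u - 4)*(u^3 - u^2 - 16*u + 16) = (u - 4)^2*(u^2 + 3*u - 4) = (u - 4)^2*(u - 1)*(u + 4)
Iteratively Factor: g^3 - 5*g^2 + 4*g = (g - 4)*(g^2 - g) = g*(g - 4)*(g - 1)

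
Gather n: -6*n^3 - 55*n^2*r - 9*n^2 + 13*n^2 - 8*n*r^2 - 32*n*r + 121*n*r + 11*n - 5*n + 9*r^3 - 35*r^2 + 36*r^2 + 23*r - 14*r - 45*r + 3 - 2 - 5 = -6*n^3 + n^2*(4 - 55*r) + n*(-8*r^2 + 89*r + 6) + 9*r^3 + r^2 - 36*r - 4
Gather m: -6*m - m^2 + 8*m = -m^2 + 2*m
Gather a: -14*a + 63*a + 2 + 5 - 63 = 49*a - 56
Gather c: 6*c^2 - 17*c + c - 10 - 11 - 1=6*c^2 - 16*c - 22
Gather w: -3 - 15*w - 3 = -15*w - 6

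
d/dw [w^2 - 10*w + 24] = 2*w - 10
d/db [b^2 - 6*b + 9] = 2*b - 6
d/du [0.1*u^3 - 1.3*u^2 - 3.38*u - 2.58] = 0.3*u^2 - 2.6*u - 3.38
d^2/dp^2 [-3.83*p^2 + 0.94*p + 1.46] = -7.66000000000000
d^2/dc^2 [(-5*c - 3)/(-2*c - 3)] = -36/(2*c + 3)^3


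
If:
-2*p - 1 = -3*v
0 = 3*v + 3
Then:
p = -2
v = -1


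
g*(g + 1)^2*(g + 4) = g^4 + 6*g^3 + 9*g^2 + 4*g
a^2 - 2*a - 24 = (a - 6)*(a + 4)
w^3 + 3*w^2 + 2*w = w*(w + 1)*(w + 2)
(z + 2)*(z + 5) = z^2 + 7*z + 10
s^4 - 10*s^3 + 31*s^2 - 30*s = s*(s - 5)*(s - 3)*(s - 2)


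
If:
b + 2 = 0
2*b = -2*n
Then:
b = -2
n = 2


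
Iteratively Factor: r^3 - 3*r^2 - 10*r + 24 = (r - 4)*(r^2 + r - 6) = (r - 4)*(r - 2)*(r + 3)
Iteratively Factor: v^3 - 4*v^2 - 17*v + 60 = (v + 4)*(v^2 - 8*v + 15) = (v - 5)*(v + 4)*(v - 3)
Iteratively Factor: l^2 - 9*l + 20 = (l - 5)*(l - 4)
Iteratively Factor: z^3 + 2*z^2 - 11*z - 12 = (z + 1)*(z^2 + z - 12) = (z - 3)*(z + 1)*(z + 4)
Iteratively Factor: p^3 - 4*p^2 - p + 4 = (p - 1)*(p^2 - 3*p - 4) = (p - 4)*(p - 1)*(p + 1)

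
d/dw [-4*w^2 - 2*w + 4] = -8*w - 2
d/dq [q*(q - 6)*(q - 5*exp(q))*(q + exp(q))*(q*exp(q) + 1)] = q*(q - 6)*(q + 1)*(q - 5*exp(q))*(q + exp(q))*exp(q) + q*(q - 6)*(q - 5*exp(q))*(q*exp(q) + 1)*(exp(q) + 1) - q*(q - 6)*(q + exp(q))*(q*exp(q) + 1)*(5*exp(q) - 1) + q*(q - 5*exp(q))*(q + exp(q))*(q*exp(q) + 1) + (q - 6)*(q - 5*exp(q))*(q + exp(q))*(q*exp(q) + 1)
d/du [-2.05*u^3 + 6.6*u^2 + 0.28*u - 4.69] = -6.15*u^2 + 13.2*u + 0.28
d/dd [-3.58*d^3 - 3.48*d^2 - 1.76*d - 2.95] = -10.74*d^2 - 6.96*d - 1.76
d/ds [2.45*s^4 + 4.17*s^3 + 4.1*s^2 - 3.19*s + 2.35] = 9.8*s^3 + 12.51*s^2 + 8.2*s - 3.19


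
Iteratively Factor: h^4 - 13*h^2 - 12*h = (h + 1)*(h^3 - h^2 - 12*h) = (h - 4)*(h + 1)*(h^2 + 3*h) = (h - 4)*(h + 1)*(h + 3)*(h)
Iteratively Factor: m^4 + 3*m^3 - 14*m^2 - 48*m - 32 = (m - 4)*(m^3 + 7*m^2 + 14*m + 8) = (m - 4)*(m + 1)*(m^2 + 6*m + 8) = (m - 4)*(m + 1)*(m + 2)*(m + 4)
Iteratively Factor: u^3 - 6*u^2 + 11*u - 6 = (u - 1)*(u^2 - 5*u + 6) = (u - 2)*(u - 1)*(u - 3)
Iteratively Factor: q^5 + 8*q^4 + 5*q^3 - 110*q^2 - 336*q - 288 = (q + 2)*(q^4 + 6*q^3 - 7*q^2 - 96*q - 144) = (q + 2)*(q + 3)*(q^3 + 3*q^2 - 16*q - 48) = (q + 2)*(q + 3)*(q + 4)*(q^2 - q - 12) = (q - 4)*(q + 2)*(q + 3)*(q + 4)*(q + 3)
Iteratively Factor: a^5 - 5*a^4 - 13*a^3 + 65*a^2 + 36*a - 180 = (a - 5)*(a^4 - 13*a^2 + 36) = (a - 5)*(a - 3)*(a^3 + 3*a^2 - 4*a - 12) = (a - 5)*(a - 3)*(a + 3)*(a^2 - 4) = (a - 5)*(a - 3)*(a + 2)*(a + 3)*(a - 2)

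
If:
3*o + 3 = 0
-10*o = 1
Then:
No Solution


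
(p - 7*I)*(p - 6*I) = p^2 - 13*I*p - 42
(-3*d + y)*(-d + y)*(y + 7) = 3*d^2*y + 21*d^2 - 4*d*y^2 - 28*d*y + y^3 + 7*y^2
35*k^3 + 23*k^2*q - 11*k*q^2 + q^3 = (-7*k + q)*(-5*k + q)*(k + q)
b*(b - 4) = b^2 - 4*b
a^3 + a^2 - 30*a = a*(a - 5)*(a + 6)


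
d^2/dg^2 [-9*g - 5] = 0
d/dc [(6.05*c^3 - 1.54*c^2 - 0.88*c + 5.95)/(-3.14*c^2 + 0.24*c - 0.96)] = (-18.997*c^4 + 2.904*c^3 - 20.5568*c^2 + 40.3228*c - 0.5832)/(9.8596*c^4 - 1.5072*c^3 + 6.0864*c^2 - 0.4608*c + 0.9216)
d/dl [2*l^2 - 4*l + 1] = 4*l - 4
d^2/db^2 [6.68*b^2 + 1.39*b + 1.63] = 13.3600000000000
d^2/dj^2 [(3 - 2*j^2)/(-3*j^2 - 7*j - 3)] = 6*(-14*j^3 - 45*j^2 - 63*j - 34)/(27*j^6 + 189*j^5 + 522*j^4 + 721*j^3 + 522*j^2 + 189*j + 27)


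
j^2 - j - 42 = (j - 7)*(j + 6)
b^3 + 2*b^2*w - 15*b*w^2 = b*(b - 3*w)*(b + 5*w)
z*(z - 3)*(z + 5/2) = z^3 - z^2/2 - 15*z/2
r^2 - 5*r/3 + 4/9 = (r - 4/3)*(r - 1/3)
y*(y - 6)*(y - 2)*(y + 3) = y^4 - 5*y^3 - 12*y^2 + 36*y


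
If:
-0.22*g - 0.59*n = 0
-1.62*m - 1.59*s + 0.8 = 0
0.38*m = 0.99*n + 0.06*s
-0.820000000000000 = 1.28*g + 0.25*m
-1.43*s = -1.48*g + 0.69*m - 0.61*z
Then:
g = -0.78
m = 0.72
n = 0.29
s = -0.23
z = 2.17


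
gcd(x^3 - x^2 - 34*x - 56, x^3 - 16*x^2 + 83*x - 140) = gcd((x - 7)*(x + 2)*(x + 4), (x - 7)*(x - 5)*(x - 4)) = x - 7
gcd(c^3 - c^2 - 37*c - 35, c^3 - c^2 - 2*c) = c + 1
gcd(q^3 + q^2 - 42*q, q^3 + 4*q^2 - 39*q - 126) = q^2 + q - 42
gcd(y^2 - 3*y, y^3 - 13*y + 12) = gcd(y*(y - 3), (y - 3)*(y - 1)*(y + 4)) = y - 3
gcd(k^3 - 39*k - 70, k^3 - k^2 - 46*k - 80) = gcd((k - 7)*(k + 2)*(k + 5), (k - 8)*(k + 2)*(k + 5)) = k^2 + 7*k + 10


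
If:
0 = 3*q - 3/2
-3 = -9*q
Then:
No Solution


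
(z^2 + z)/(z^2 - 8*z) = (z + 1)/(z - 8)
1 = 1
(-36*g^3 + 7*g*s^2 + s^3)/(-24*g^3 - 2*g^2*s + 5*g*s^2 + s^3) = (6*g + s)/(4*g + s)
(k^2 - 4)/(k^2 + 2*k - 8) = (k + 2)/(k + 4)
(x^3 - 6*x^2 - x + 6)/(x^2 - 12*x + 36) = (x^2 - 1)/(x - 6)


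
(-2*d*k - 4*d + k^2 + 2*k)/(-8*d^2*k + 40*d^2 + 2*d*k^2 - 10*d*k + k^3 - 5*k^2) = (k + 2)/(4*d*k - 20*d + k^2 - 5*k)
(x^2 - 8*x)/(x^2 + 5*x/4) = 4*(x - 8)/(4*x + 5)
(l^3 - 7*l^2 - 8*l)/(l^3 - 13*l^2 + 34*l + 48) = l/(l - 6)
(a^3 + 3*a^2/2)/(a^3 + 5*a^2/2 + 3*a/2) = a/(a + 1)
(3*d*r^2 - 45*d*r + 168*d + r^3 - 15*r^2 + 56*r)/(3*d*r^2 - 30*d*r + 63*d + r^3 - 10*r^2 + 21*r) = (r - 8)/(r - 3)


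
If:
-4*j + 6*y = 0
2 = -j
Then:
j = -2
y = -4/3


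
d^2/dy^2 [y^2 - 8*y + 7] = 2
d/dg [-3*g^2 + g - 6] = 1 - 6*g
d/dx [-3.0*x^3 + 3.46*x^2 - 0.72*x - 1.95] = -9.0*x^2 + 6.92*x - 0.72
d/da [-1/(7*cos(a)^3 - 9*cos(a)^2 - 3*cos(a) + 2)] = 3*(-7*cos(a)^2 + 6*cos(a) + 1)*sin(a)/(7*cos(a)^3 - 9*cos(a)^2 - 3*cos(a) + 2)^2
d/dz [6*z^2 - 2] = 12*z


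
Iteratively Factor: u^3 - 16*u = (u)*(u^2 - 16) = u*(u + 4)*(u - 4)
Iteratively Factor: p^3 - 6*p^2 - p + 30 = (p - 5)*(p^2 - p - 6) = (p - 5)*(p - 3)*(p + 2)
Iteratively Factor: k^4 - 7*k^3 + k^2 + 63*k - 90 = (k + 3)*(k^3 - 10*k^2 + 31*k - 30) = (k - 5)*(k + 3)*(k^2 - 5*k + 6) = (k - 5)*(k - 2)*(k + 3)*(k - 3)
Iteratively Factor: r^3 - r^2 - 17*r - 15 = (r + 1)*(r^2 - 2*r - 15) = (r + 1)*(r + 3)*(r - 5)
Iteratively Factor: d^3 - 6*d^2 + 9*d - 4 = (d - 4)*(d^2 - 2*d + 1) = (d - 4)*(d - 1)*(d - 1)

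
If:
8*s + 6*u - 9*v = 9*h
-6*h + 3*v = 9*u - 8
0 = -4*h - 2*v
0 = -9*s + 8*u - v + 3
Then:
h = 1160/543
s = -169/181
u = -1064/543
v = -2320/543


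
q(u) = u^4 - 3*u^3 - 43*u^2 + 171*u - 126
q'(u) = 4*u^3 - 9*u^2 - 86*u + 171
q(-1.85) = -558.81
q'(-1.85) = 273.97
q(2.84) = 9.15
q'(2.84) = -54.21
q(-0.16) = -154.45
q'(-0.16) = 184.51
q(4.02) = -67.21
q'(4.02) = -60.30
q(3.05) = -3.04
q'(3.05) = -61.53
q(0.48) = -54.11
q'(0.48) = 128.09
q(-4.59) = -1082.85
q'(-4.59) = -10.68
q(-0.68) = -261.01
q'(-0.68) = 224.06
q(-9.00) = 3600.00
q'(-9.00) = -2700.00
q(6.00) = 0.00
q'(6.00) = 195.00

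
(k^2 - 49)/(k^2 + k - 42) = (k - 7)/(k - 6)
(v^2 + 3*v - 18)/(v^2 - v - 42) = (v - 3)/(v - 7)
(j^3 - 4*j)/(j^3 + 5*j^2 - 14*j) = (j + 2)/(j + 7)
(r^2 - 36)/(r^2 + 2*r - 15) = (r^2 - 36)/(r^2 + 2*r - 15)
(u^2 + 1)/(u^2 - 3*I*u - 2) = (u + I)/(u - 2*I)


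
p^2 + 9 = (p - 3*I)*(p + 3*I)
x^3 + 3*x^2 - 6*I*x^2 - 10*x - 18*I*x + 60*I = (x - 2)*(x + 5)*(x - 6*I)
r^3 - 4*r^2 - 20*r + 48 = (r - 6)*(r - 2)*(r + 4)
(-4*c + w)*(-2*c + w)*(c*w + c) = 8*c^3*w + 8*c^3 - 6*c^2*w^2 - 6*c^2*w + c*w^3 + c*w^2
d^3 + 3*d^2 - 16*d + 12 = (d - 2)*(d - 1)*(d + 6)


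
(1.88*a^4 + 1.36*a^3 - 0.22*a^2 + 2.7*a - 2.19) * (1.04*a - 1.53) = 1.9552*a^5 - 1.462*a^4 - 2.3096*a^3 + 3.1446*a^2 - 6.4086*a + 3.3507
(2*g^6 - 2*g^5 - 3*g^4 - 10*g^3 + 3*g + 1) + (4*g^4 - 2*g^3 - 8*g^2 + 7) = 2*g^6 - 2*g^5 + g^4 - 12*g^3 - 8*g^2 + 3*g + 8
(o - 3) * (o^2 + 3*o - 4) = o^3 - 13*o + 12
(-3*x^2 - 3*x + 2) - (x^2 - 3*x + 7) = -4*x^2 - 5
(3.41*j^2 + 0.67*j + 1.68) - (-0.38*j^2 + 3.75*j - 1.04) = 3.79*j^2 - 3.08*j + 2.72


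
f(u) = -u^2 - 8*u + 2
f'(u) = -2*u - 8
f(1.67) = -14.15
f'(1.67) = -11.34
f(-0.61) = 6.51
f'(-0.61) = -6.78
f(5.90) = -80.01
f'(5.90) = -19.80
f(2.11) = -19.33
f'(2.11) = -12.22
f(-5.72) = 15.04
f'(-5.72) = 3.44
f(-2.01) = 14.04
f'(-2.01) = -3.98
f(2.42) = -23.22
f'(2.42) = -12.84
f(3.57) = -39.30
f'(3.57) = -15.14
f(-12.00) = -46.00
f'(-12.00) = 16.00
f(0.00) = 2.00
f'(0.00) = -8.00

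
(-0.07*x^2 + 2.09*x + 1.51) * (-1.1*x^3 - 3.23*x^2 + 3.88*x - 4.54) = 0.077*x^5 - 2.0729*x^4 - 8.6833*x^3 + 3.5497*x^2 - 3.6298*x - 6.8554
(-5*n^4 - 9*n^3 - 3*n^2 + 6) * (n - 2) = -5*n^5 + n^4 + 15*n^3 + 6*n^2 + 6*n - 12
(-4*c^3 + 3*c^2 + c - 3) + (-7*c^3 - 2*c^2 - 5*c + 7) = -11*c^3 + c^2 - 4*c + 4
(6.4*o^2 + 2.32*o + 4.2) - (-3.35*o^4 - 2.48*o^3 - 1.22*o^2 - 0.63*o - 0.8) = 3.35*o^4 + 2.48*o^3 + 7.62*o^2 + 2.95*o + 5.0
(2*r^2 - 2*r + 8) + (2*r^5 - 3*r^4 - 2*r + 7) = 2*r^5 - 3*r^4 + 2*r^2 - 4*r + 15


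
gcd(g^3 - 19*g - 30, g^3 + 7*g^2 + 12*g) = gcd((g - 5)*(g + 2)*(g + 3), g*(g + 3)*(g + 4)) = g + 3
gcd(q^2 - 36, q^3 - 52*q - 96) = q + 6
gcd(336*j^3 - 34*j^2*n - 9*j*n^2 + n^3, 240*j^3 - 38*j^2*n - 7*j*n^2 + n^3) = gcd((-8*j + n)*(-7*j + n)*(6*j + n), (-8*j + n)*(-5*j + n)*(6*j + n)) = 48*j^2 + 2*j*n - n^2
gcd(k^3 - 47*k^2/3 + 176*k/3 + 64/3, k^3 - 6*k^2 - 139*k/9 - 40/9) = k^2 - 23*k/3 - 8/3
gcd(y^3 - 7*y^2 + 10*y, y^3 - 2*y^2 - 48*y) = y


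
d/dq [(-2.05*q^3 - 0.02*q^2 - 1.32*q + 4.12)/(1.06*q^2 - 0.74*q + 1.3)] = (-2.173*q^4 + 3.034*q^3 - 6.581*q^2 - 8.7864*q + 1.3328)/(1.1236*q^4 - 1.5688*q^3 + 3.3036*q^2 - 1.924*q + 1.69)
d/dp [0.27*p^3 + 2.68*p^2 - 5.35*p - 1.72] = 0.81*p^2 + 5.36*p - 5.35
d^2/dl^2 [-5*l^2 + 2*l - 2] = -10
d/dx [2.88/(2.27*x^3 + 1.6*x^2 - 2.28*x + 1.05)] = (-19.6128*x^2 - 9.216*x + 6.5664)/(2.27*x^3 + 1.6*x^2 - 2.28*x + 1.05)^2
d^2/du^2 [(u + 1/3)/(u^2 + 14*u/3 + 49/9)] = 54*(3*u - 11)/(81*u^4 + 756*u^3 + 2646*u^2 + 4116*u + 2401)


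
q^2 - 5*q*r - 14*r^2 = (q - 7*r)*(q + 2*r)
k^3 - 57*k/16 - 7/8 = (k - 2)*(k + 1/4)*(k + 7/4)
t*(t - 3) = t^2 - 3*t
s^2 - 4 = (s - 2)*(s + 2)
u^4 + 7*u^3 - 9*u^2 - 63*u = u*(u - 3)*(u + 3)*(u + 7)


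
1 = 1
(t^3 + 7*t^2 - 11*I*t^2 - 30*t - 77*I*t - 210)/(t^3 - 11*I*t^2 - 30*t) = (t + 7)/t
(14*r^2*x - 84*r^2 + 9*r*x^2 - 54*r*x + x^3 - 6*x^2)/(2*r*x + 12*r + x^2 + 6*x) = (7*r*x - 42*r + x^2 - 6*x)/(x + 6)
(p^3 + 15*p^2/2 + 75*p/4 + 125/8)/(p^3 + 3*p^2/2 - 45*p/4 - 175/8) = (2*p + 5)/(2*p - 7)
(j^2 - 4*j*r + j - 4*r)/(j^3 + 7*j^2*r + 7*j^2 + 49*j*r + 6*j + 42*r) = (j - 4*r)/(j^2 + 7*j*r + 6*j + 42*r)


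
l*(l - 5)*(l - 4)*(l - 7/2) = l^4 - 25*l^3/2 + 103*l^2/2 - 70*l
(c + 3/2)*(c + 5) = c^2 + 13*c/2 + 15/2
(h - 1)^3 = h^3 - 3*h^2 + 3*h - 1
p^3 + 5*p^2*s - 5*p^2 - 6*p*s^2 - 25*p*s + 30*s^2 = (p - 5)*(p - s)*(p + 6*s)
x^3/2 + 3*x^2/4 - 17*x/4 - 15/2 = (x/2 + 1)*(x - 3)*(x + 5/2)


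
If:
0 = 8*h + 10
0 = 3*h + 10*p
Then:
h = -5/4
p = 3/8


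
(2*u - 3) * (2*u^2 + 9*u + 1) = 4*u^3 + 12*u^2 - 25*u - 3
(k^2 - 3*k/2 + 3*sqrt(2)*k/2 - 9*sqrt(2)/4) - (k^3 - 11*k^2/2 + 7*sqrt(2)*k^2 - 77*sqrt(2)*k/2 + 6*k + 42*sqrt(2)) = -k^3 - 7*sqrt(2)*k^2 + 13*k^2/2 - 15*k/2 + 40*sqrt(2)*k - 177*sqrt(2)/4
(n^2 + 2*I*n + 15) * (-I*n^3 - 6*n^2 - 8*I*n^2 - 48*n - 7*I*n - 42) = -I*n^5 - 4*n^4 - 8*I*n^4 - 32*n^3 - 34*I*n^3 - 118*n^2 - 216*I*n^2 - 720*n - 189*I*n - 630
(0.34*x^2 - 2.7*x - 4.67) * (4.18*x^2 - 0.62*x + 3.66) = 1.4212*x^4 - 11.4968*x^3 - 16.6022*x^2 - 6.9866*x - 17.0922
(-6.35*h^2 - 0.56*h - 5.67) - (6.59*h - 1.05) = -6.35*h^2 - 7.15*h - 4.62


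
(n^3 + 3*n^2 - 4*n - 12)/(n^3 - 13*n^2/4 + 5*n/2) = 4*(n^2 + 5*n + 6)/(n*(4*n - 5))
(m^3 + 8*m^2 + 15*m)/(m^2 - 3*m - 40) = m*(m + 3)/(m - 8)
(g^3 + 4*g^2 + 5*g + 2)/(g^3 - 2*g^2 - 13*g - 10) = (g + 1)/(g - 5)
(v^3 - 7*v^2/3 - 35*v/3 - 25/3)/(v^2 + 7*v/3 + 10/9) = 3*(v^2 - 4*v - 5)/(3*v + 2)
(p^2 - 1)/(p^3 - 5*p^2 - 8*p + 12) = (p + 1)/(p^2 - 4*p - 12)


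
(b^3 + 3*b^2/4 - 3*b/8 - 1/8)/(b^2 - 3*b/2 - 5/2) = (8*b^2 - 2*b - 1)/(4*(2*b - 5))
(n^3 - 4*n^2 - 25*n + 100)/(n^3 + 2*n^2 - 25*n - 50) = (n - 4)/(n + 2)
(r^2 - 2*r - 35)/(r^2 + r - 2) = (r^2 - 2*r - 35)/(r^2 + r - 2)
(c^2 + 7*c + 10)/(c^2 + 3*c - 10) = (c + 2)/(c - 2)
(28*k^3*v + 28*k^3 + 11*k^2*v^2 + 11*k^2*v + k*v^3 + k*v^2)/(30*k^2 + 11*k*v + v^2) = k*(28*k^2*v + 28*k^2 + 11*k*v^2 + 11*k*v + v^3 + v^2)/(30*k^2 + 11*k*v + v^2)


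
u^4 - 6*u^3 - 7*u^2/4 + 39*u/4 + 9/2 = (u - 6)*(u - 3/2)*(u + 1/2)*(u + 1)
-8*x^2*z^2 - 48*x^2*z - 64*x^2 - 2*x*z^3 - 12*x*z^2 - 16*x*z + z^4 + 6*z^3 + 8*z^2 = (-4*x + z)*(2*x + z)*(z + 2)*(z + 4)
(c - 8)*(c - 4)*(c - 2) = c^3 - 14*c^2 + 56*c - 64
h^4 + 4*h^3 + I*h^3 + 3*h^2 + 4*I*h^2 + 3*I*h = h*(h + 1)*(h + 3)*(h + I)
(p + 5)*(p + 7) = p^2 + 12*p + 35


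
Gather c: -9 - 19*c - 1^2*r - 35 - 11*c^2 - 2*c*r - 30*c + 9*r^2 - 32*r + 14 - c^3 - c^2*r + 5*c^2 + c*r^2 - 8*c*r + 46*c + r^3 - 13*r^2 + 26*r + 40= -c^3 + c^2*(-r - 6) + c*(r^2 - 10*r - 3) + r^3 - 4*r^2 - 7*r + 10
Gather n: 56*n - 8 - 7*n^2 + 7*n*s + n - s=-7*n^2 + n*(7*s + 57) - s - 8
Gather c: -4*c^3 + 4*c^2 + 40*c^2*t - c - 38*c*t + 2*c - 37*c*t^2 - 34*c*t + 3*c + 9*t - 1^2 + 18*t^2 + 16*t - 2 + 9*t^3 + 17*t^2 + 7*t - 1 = -4*c^3 + c^2*(40*t + 4) + c*(-37*t^2 - 72*t + 4) + 9*t^3 + 35*t^2 + 32*t - 4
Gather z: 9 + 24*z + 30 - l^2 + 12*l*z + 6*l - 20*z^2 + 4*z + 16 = -l^2 + 6*l - 20*z^2 + z*(12*l + 28) + 55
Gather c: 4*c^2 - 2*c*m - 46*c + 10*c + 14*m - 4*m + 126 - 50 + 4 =4*c^2 + c*(-2*m - 36) + 10*m + 80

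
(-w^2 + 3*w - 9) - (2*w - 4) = -w^2 + w - 5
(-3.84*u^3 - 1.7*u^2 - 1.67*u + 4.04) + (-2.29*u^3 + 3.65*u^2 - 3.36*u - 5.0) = -6.13*u^3 + 1.95*u^2 - 5.03*u - 0.96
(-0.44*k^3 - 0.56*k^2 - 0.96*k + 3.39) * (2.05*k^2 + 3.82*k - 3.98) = -0.902*k^5 - 2.8288*k^4 - 2.356*k^3 + 5.5111*k^2 + 16.7706*k - 13.4922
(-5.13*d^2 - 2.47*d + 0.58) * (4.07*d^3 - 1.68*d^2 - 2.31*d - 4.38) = -20.8791*d^5 - 1.4345*d^4 + 18.3605*d^3 + 27.2007*d^2 + 9.4788*d - 2.5404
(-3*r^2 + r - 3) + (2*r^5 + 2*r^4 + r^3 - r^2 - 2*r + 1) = 2*r^5 + 2*r^4 + r^3 - 4*r^2 - r - 2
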